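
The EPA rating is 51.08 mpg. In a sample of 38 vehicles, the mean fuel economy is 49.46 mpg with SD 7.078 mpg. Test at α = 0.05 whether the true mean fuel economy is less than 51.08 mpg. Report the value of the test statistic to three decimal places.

H0: μ = 51.08; H1: μ < 51.08 (one-sample t-test, left-tailed).
t = (x̄ − μ₀)/(s/√n) = (49.46 − 51.08)/(7.078/√38) = -1.411
df = n − 1 = 37
p-value = P(T ≤ -1.411) ≈ 0.0833
Since p ≈ 0.0833 > α = 0.05, fail to reject H0; the evidence is not statistically significant.

-1.411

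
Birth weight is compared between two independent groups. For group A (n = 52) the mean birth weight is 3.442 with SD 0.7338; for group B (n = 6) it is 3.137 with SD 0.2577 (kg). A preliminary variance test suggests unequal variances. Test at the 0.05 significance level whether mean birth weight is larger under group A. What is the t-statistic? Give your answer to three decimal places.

Let group 1 = group A, group 2 = group B. H0: μ_1 = μ_2; H1: μ_1 > μ_2 (Welch's two-sample t-test, right-tailed).
t = (x̄_1 − x̄_2)/√(s_1²/n_1 + s_2²/n_2) = (3.442 − 3.137)/√(0.7338²/52 + 0.2577²/6) = 2.084
Welch–Satterthwaite df ≈ 17.25
p-value = P(T ≥ 2.084) ≈ 0.026
Since p ≈ 0.026 < α = 0.05, reject H0; the evidence is statistically significant.

2.084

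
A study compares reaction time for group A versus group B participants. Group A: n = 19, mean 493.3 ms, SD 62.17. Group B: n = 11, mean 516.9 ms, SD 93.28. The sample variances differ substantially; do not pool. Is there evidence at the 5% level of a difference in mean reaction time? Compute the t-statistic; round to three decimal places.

Let group 1 = group A, group 2 = group B. H0: μ_1 = μ_2; H1: μ_1 ≠ μ_2 (Welch's two-sample t-test, two-sided).
t = (x̄_1 − x̄_2)/√(s_1²/n_1 + s_2²/n_2) = (493.3 − 516.9)/√(62.17²/19 + 93.28²/11) = -0.748
Welch–Satterthwaite df ≈ 15.24
Two-sided p-value ≈ 0.4656
Since p ≈ 0.4656 > α = 0.05, fail to reject H0; the data do not provide sufficient evidence against H0.

-0.748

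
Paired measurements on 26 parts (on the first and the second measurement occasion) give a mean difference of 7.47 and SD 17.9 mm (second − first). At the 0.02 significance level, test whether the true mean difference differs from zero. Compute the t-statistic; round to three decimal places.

2.128

H0: μ_d = 0; H1: μ_d ≠ 0 (paired t-test on the differences, two-sided).
t = d̄/(s_d/√n) = 7.47/(17.9/√26) = 2.128
df = n − 1 = 25
Two-sided p-value ≈ 0.0434
Since p ≈ 0.0434 > α = 0.02, fail to reject H0; the evidence is not statistically significant.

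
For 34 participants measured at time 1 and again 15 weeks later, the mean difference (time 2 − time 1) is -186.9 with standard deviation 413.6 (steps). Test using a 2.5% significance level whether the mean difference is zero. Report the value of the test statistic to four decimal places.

-2.6349

H0: μ_d = 0; H1: μ_d ≠ 0 (paired t-test on the differences, two-sided).
t = d̄/(s_d/√n) = -186.9/(413.6/√34) = -2.6349
df = n − 1 = 33
Two-sided p-value ≈ 0.0127
Since p ≈ 0.0127 < α = 0.025, reject H0; the evidence is statistically significant.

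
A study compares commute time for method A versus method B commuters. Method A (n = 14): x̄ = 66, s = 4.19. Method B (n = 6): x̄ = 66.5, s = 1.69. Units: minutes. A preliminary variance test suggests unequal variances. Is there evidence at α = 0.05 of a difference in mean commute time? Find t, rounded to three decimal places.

Let group 1 = method A, group 2 = method B. H0: μ_1 = μ_2; H1: μ_1 ≠ μ_2 (Welch's two-sample t-test, two-sided).
t = (x̄_1 − x̄_2)/√(s_1²/n_1 + s_2²/n_2) = (66 − 66.5)/√(4.19²/14 + 1.69²/6) = -0.380
Welch–Satterthwaite df ≈ 18.00
Two-sided p-value ≈ 0.7083
Since p ≈ 0.7083 > α = 0.05, fail to reject H0; the data do not provide sufficient evidence against H0.

-0.380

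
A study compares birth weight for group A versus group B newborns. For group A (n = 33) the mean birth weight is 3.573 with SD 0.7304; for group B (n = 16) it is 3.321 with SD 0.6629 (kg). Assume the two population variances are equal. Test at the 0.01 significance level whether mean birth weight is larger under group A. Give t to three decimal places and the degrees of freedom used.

t = 1.166, df = 47

Let group 1 = group A, group 2 = group B. H0: μ_1 = μ_2; H1: μ_1 > μ_2 (two-sample pooled-variance t-test, right-tailed).
s_p² = [(33−1)·0.7304² + (16−1)·0.6629²]/(33+16−2) = 0.503469
t = (3.573 − 3.321)/√[0.503469·(1/33 + 1/16)] = 1.166
df = n₁ + n₂ − 2 = 47
p-value = P(T ≥ 1.166) ≈ 0.1248
Since p ≈ 0.1248 > α = 0.01, fail to reject H0; the evidence is not statistically significant.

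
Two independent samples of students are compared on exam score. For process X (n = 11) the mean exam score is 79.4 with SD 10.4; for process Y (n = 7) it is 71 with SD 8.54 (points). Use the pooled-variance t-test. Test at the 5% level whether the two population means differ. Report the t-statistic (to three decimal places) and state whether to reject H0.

t = 1.783; fail to reject H0

Let group 1 = process X, group 2 = process Y. H0: μ_1 = μ_2; H1: μ_1 ≠ μ_2 (two-sample pooled-variance t-test, two-sided).
s_p² = [(11−1)·10.4² + (7−1)·8.54²]/(11+7−2) = 94.9494
t = (79.4 − 71)/√[94.9494·(1/11 + 1/7)] = 1.783
df = n₁ + n₂ − 2 = 16
Two-sided p-value ≈ 0.0936
Since p ≈ 0.0936 > α = 0.05, fail to reject H0; the evidence is not statistically significant.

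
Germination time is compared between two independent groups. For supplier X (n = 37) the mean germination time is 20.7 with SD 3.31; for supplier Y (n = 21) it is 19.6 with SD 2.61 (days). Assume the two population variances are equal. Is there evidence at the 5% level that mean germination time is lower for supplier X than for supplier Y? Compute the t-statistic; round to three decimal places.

Let group 1 = supplier X, group 2 = supplier Y. H0: μ_1 = μ_2; H1: μ_1 < μ_2 (two-sample pooled-variance t-test, left-tailed).
s_p² = [(37−1)·3.31² + (21−1)·2.61²]/(37+21−2) = 9.4761
t = (20.7 − 19.6)/√[9.4761·(1/37 + 1/21)] = 1.308
df = n₁ + n₂ − 2 = 56
p-value = P(T ≤ 1.308) ≈ 0.9019
Since p ≈ 0.9019 > α = 0.05, fail to reject H0; the data do not provide sufficient evidence against H0.

1.308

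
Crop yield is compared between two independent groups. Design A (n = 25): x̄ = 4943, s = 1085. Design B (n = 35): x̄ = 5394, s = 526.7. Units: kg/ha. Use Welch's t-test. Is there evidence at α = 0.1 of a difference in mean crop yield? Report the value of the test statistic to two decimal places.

Let group 1 = design A, group 2 = design B. H0: μ_1 = μ_2; H1: μ_1 ≠ μ_2 (Welch's two-sample t-test, two-sided).
t = (x̄_1 − x̄_2)/√(s_1²/n_1 + s_2²/n_2) = (4943 − 5394)/√(1085²/25 + 526.7²/35) = -1.92
Welch–Satterthwaite df ≈ 32.12
Two-sided p-value ≈ 0.0634
Since p ≈ 0.0634 < α = 0.1, reject H0; the data support H1.

-1.92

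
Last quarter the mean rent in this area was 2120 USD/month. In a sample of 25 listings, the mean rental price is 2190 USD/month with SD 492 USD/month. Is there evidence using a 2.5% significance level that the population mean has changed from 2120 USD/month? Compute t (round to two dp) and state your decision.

t = 0.71; fail to reject H0

H0: μ = 2120; H1: μ ≠ 2120 (one-sample t-test, two-sided).
t = (x̄ − μ₀)/(s/√n) = (2190 − 2120)/(492/√25) = 0.71
df = n − 1 = 24
Two-sided p-value ≈ 0.484
Since p ≈ 0.484 > α = 0.025, fail to reject H0; the evidence is not statistically significant.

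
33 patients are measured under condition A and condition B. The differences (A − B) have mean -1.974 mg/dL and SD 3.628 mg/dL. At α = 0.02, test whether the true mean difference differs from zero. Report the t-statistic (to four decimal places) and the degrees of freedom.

H0: μ_d = 0; H1: μ_d ≠ 0 (paired t-test on the differences, two-sided).
t = d̄/(s_d/√n) = -1.974/(3.628/√33) = -3.1256
df = n − 1 = 32
Two-sided p-value ≈ 0.0038
Since p ≈ 0.0038 < α = 0.02, reject H0; the evidence is statistically significant.

t = -3.1256, df = 32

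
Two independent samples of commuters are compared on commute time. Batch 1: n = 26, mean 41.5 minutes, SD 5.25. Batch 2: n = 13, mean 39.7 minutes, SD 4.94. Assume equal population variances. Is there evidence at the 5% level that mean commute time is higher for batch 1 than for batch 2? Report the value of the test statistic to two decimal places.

1.03

Let group 1 = batch 1, group 2 = batch 2. H0: μ_1 = μ_2; H1: μ_1 > μ_2 (two-sample pooled-variance t-test, right-tailed).
s_p² = [(26−1)·5.25² + (13−1)·4.94²]/(26+13−2) = 26.538
t = (41.5 − 39.7)/√[26.538·(1/26 + 1/13)] = 1.03
df = n₁ + n₂ − 2 = 37
p-value = P(T ≥ 1.03) ≈ 0.155
Since p ≈ 0.155 > α = 0.05, fail to reject H0; the data do not provide sufficient evidence against H0.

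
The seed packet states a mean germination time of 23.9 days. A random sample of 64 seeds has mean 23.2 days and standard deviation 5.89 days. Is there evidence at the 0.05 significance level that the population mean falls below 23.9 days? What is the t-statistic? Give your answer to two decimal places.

-0.95

H0: μ = 23.9; H1: μ < 23.9 (one-sample t-test, left-tailed).
t = (x̄ − μ₀)/(s/√n) = (23.2 − 23.9)/(5.89/√64) = -0.95
df = n − 1 = 63
p-value = P(T ≤ -0.95) ≈ 0.173
Since p ≈ 0.173 > α = 0.05, fail to reject H0; the evidence is not statistically significant.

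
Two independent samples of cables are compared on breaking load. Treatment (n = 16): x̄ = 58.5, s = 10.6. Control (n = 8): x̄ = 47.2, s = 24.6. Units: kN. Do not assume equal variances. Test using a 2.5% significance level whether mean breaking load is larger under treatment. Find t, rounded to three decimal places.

Let group 1 = treatment, group 2 = control. H0: μ_1 = μ_2; H1: μ_1 > μ_2 (Welch's two-sample t-test, right-tailed).
t = (x̄_1 − x̄_2)/√(s_1²/n_1 + s_2²/n_2) = (58.5 − 47.2)/√(10.6²/16 + 24.6²/8) = 1.243
Welch–Satterthwaite df ≈ 8.33
p-value = P(T ≥ 1.243) ≈ 0.1239
Since p ≈ 0.1239 > α = 0.025, fail to reject H0; the evidence is not statistically significant.

1.243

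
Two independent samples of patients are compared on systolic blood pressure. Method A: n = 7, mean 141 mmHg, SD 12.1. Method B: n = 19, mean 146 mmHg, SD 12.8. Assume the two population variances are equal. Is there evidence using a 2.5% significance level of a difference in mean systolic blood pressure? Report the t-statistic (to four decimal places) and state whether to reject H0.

Let group 1 = method A, group 2 = method B. H0: μ_1 = μ_2; H1: μ_1 ≠ μ_2 (two-sample pooled-variance t-test, two-sided).
s_p² = [(7−1)·12.1² + (19−1)·12.8²]/(7+19−2) = 159.483
t = (141 − 146)/√[159.483·(1/7 + 1/19)] = -0.8955
df = n₁ + n₂ − 2 = 24
Two-sided p-value ≈ 0.3794
Since p ≈ 0.3794 > α = 0.025, fail to reject H0; the evidence is not statistically significant.

t = -0.8955; fail to reject H0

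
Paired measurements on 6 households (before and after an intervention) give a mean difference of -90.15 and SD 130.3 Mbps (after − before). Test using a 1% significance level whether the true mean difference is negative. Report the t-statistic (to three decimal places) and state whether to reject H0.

H0: μ_d = 0; H1: μ_d < 0 (paired t-test on the differences, left-tailed).
t = d̄/(s_d/√n) = -90.15/(130.3/√6) = -1.695
df = n − 1 = 5
p-value = P(T ≤ -1.695) ≈ 0.075
Since p ≈ 0.075 > α = 0.01, fail to reject H0; the data do not provide sufficient evidence against H0.

t = -1.695; fail to reject H0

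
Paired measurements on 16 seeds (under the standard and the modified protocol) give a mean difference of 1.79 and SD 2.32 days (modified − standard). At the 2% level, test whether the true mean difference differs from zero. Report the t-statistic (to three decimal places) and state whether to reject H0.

t = 3.086; reject H0

H0: μ_d = 0; H1: μ_d ≠ 0 (paired t-test on the differences, two-sided).
t = d̄/(s_d/√n) = 1.79/(2.32/√16) = 3.086
df = n − 1 = 15
Two-sided p-value ≈ 0.008
Since p ≈ 0.008 < α = 0.02, reject H0; the data support H1.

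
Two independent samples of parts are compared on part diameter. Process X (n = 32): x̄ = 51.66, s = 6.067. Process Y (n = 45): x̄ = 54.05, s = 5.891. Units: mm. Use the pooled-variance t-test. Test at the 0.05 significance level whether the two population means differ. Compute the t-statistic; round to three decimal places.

Let group 1 = process X, group 2 = process Y. H0: μ_1 = μ_2; H1: μ_1 ≠ μ_2 (two-sample pooled-variance t-test, two-sided).
s_p² = [(32−1)·6.067² + (45−1)·5.891²]/(32+45−2) = 35.5738
t = (51.66 − 54.05)/√[35.5738·(1/32 + 1/45)] = -1.733
df = n₁ + n₂ − 2 = 75
Two-sided p-value ≈ 0.0872
Since p ≈ 0.0872 > α = 0.05, fail to reject H0; the evidence is not statistically significant.

-1.733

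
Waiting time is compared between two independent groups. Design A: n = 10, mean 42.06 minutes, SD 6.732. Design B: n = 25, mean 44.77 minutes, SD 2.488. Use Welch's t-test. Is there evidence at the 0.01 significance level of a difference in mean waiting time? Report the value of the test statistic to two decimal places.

-1.24

Let group 1 = design A, group 2 = design B. H0: μ_1 = μ_2; H1: μ_1 ≠ μ_2 (Welch's two-sample t-test, two-sided).
t = (x̄_1 − x̄_2)/√(s_1²/n_1 + s_2²/n_2) = (42.06 − 44.77)/√(6.732²/10 + 2.488²/25) = -1.24
Welch–Satterthwaite df ≈ 10.00
Two-sided p-value ≈ 0.2434
Since p ≈ 0.2434 > α = 0.01, fail to reject H0; the data do not provide sufficient evidence against H0.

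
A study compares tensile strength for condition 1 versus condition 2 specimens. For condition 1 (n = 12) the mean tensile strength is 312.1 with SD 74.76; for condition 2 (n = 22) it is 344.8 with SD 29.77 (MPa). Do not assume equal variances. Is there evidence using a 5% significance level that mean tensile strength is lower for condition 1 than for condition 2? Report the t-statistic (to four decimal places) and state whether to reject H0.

t = -1.4536; fail to reject H0

Let group 1 = condition 1, group 2 = condition 2. H0: μ_1 = μ_2; H1: μ_1 < μ_2 (Welch's two-sample t-test, left-tailed).
t = (x̄_1 − x̄_2)/√(s_1²/n_1 + s_2²/n_2) = (312.1 − 344.8)/√(74.76²/12 + 29.77²/22) = -1.4536
Welch–Satterthwaite df ≈ 12.93
p-value = P(T ≤ -1.4536) ≈ 0.085
Since p ≈ 0.085 > α = 0.05, fail to reject H0; the evidence is not statistically significant.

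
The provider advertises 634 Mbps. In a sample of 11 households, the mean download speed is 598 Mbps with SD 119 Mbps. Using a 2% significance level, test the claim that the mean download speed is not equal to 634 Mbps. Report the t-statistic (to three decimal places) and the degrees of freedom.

H0: μ = 634; H1: μ ≠ 634 (one-sample t-test, two-sided).
t = (x̄ − μ₀)/(s/√n) = (598 − 634)/(119/√11) = -1.003
df = n − 1 = 10
Two-sided p-value ≈ 0.339
Since p ≈ 0.339 > α = 0.02, fail to reject H0; the evidence is not statistically significant.

t = -1.003, df = 10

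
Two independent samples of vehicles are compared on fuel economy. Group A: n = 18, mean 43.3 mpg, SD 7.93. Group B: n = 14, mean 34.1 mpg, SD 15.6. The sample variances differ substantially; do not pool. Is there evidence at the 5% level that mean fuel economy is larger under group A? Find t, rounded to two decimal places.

2.01

Let group 1 = group A, group 2 = group B. H0: μ_1 = μ_2; H1: μ_1 > μ_2 (Welch's two-sample t-test, right-tailed).
t = (x̄_1 − x̄_2)/√(s_1²/n_1 + s_2²/n_2) = (43.3 − 34.1)/√(7.93²/18 + 15.6²/14) = 2.01
Welch–Satterthwaite df ≈ 18.19
p-value = P(T ≥ 2.01) ≈ 0.0295
Since p ≈ 0.0295 < α = 0.05, reject H0; the evidence is statistically significant.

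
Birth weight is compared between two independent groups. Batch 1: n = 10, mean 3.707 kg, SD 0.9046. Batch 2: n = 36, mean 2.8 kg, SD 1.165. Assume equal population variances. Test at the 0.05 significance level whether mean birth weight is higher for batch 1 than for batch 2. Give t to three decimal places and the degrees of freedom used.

Let group 1 = batch 1, group 2 = batch 2. H0: μ_1 = μ_2; H1: μ_1 > μ_2 (two-sample pooled-variance t-test, right-tailed).
s_p² = [(10−1)·0.9046² + (36−1)·1.165²]/(10+36−2) = 1.24699
t = (3.707 − 2.8)/√[1.24699·(1/10 + 1/36)] = 2.272
df = n₁ + n₂ − 2 = 44
p-value = P(T ≥ 2.272) ≈ 0.0140
Since p ≈ 0.0140 < α = 0.05, reject H0; the data support H1.

t = 2.272, df = 44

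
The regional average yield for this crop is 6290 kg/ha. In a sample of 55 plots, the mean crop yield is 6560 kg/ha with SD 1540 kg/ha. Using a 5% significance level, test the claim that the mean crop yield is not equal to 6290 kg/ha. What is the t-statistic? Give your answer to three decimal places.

1.300

H0: μ = 6290; H1: μ ≠ 6290 (one-sample t-test, two-sided).
t = (x̄ − μ₀)/(s/√n) = (6560 − 6290)/(1540/√55) = 1.300
df = n − 1 = 54
Two-sided p-value ≈ 0.199
Since p ≈ 0.199 > α = 0.05, fail to reject H0; the data do not provide sufficient evidence against H0.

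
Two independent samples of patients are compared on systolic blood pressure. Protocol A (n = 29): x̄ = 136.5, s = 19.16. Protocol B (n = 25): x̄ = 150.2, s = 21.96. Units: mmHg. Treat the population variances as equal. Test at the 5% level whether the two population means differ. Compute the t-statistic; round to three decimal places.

Let group 1 = protocol A, group 2 = protocol B. H0: μ_1 = μ_2; H1: μ_1 ≠ μ_2 (two-sample pooled-variance t-test, two-sided).
s_p² = [(29−1)·19.16² + (25−1)·21.96²]/(29+25−2) = 420.245
t = (136.5 − 150.2)/√[420.245·(1/29 + 1/25)] = -2.449
df = n₁ + n₂ − 2 = 52
Two-sided p-value ≈ 0.018
Since p ≈ 0.018 < α = 0.05, reject H0; the evidence is statistically significant.

-2.449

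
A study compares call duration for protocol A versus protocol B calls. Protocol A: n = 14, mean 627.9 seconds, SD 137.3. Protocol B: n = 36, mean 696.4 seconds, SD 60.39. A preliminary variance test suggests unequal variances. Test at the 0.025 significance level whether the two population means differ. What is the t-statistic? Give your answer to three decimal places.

-1.800

Let group 1 = protocol A, group 2 = protocol B. H0: μ_1 = μ_2; H1: μ_1 ≠ μ_2 (Welch's two-sample t-test, two-sided).
t = (x̄_1 − x̄_2)/√(s_1²/n_1 + s_2²/n_2) = (627.9 − 696.4)/√(137.3²/14 + 60.39²/36) = -1.800
Welch–Satterthwaite df ≈ 15.00
Two-sided p-value ≈ 0.092
Since p ≈ 0.092 > α = 0.025, fail to reject H0; the data do not provide sufficient evidence against H0.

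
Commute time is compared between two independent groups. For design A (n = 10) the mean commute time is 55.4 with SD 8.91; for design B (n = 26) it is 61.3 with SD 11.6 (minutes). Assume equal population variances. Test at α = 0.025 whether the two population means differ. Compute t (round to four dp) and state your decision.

Let group 1 = design A, group 2 = design B. H0: μ_1 = μ_2; H1: μ_1 ≠ μ_2 (two-sample pooled-variance t-test, two-sided).
s_p² = [(10−1)·8.91² + (26−1)·11.6²]/(10+26−2) = 119.956
t = (55.4 − 61.3)/√[119.956·(1/10 + 1/26)] = -1.4477
df = n₁ + n₂ − 2 = 34
Two-sided p-value ≈ 0.157
Since p ≈ 0.157 > α = 0.025, fail to reject H0; the data do not provide sufficient evidence against H0.

t = -1.4477; fail to reject H0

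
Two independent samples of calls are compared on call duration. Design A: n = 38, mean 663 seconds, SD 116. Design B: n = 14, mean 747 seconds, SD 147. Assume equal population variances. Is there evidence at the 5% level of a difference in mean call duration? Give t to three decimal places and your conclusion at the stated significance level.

t = -2.153; reject H0

Let group 1 = design A, group 2 = design B. H0: μ_1 = μ_2; H1: μ_1 ≠ μ_2 (two-sample pooled-variance t-test, two-sided).
s_p² = [(38−1)·116² + (14−1)·147²]/(38+14−2) = 15575.8
t = (663 − 747)/√[15575.8·(1/38 + 1/14)] = -2.153
df = n₁ + n₂ − 2 = 50
Two-sided p-value ≈ 0.0362
Since p ≈ 0.0362 < α = 0.05, reject H0; the data support H1.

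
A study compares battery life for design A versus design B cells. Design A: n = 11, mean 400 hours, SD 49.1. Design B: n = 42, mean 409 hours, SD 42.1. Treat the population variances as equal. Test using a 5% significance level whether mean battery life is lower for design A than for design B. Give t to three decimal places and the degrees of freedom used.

Let group 1 = design A, group 2 = design B. H0: μ_1 = μ_2; H1: μ_1 < μ_2 (two-sample pooled-variance t-test, left-tailed).
s_p² = [(11−1)·49.1² + (42−1)·42.1²]/(11+42−2) = 1897.59
t = (400 − 409)/√[1897.59·(1/11 + 1/42)] = -0.610
df = n₁ + n₂ − 2 = 51
p-value = P(T ≤ -0.610) ≈ 0.272
Since p ≈ 0.272 > α = 0.05, fail to reject H0; the data do not provide sufficient evidence against H0.

t = -0.610, df = 51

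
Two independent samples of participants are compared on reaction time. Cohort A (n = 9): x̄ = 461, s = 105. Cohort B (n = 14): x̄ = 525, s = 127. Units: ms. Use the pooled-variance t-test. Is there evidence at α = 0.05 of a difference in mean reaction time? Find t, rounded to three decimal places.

-1.258

Let group 1 = cohort A, group 2 = cohort B. H0: μ_1 = μ_2; H1: μ_1 ≠ μ_2 (two-sample pooled-variance t-test, two-sided).
s_p² = [(9−1)·105² + (14−1)·127²]/(9+14−2) = 14184.6
t = (461 − 525)/√[14184.6·(1/9 + 1/14)] = -1.258
df = n₁ + n₂ − 2 = 21
Two-sided p-value ≈ 0.222
Since p ≈ 0.222 > α = 0.05, fail to reject H0; the evidence is not statistically significant.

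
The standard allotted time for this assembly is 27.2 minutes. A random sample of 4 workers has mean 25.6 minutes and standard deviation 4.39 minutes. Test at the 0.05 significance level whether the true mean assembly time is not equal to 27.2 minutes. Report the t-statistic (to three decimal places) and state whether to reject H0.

t = -0.729; fail to reject H0

H0: μ = 27.2; H1: μ ≠ 27.2 (one-sample t-test, two-sided).
t = (x̄ − μ₀)/(s/√n) = (25.6 − 27.2)/(4.39/√4) = -0.729
df = n − 1 = 3
Two-sided p-value ≈ 0.5188
Since p ≈ 0.5188 > α = 0.05, fail to reject H0; the evidence is not statistically significant.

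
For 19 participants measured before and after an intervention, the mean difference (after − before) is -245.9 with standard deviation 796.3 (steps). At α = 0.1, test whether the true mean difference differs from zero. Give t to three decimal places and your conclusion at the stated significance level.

t = -1.346; fail to reject H0

H0: μ_d = 0; H1: μ_d ≠ 0 (paired t-test on the differences, two-sided).
t = d̄/(s_d/√n) = -245.9/(796.3/√19) = -1.346
df = n − 1 = 18
Two-sided p-value ≈ 0.1950
Since p ≈ 0.1950 > α = 0.1, fail to reject H0; the data do not provide sufficient evidence against H0.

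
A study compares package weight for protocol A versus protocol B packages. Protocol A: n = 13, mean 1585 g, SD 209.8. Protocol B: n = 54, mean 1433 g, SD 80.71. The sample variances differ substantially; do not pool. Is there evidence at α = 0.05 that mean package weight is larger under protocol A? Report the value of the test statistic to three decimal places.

2.567

Let group 1 = protocol A, group 2 = protocol B. H0: μ_1 = μ_2; H1: μ_1 > μ_2 (Welch's two-sample t-test, right-tailed).
t = (x̄_1 − x̄_2)/√(s_1²/n_1 + s_2²/n_2) = (1585 − 1433)/√(209.8²/13 + 80.71²/54) = 2.567
Welch–Satterthwaite df ≈ 12.87
p-value = P(T ≥ 2.567) ≈ 0.0118
Since p ≈ 0.0118 < α = 0.05, reject H0; the data support H1.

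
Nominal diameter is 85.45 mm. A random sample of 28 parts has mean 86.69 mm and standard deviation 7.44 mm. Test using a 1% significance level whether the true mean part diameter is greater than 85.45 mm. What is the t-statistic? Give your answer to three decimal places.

0.882

H0: μ = 85.45; H1: μ > 85.45 (one-sample t-test, right-tailed).
t = (x̄ − μ₀)/(s/√n) = (86.69 − 85.45)/(7.44/√28) = 0.882
df = n − 1 = 27
p-value = P(T ≥ 0.882) ≈ 0.1928
Since p ≈ 0.1928 > α = 0.01, fail to reject H0; the data do not provide sufficient evidence against H0.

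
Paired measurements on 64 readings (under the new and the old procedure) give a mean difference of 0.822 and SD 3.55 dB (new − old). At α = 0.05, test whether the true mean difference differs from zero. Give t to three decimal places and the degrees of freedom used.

H0: μ_d = 0; H1: μ_d ≠ 0 (paired t-test on the differences, two-sided).
t = d̄/(s_d/√n) = 0.822/(3.55/√64) = 1.852
df = n − 1 = 63
Two-sided p-value ≈ 0.0687
Since p ≈ 0.0687 > α = 0.05, fail to reject H0; the data do not provide sufficient evidence against H0.

t = 1.852, df = 63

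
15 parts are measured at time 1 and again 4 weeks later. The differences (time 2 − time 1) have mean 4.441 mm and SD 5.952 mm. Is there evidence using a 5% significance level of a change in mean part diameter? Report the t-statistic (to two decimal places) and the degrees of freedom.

t = 2.89, df = 14

H0: μ_d = 0; H1: μ_d ≠ 0 (paired t-test on the differences, two-sided).
t = d̄/(s_d/√n) = 4.441/(5.952/√15) = 2.89
df = n − 1 = 14
Two-sided p-value ≈ 0.012
Since p ≈ 0.012 < α = 0.05, reject H0; the data support H1.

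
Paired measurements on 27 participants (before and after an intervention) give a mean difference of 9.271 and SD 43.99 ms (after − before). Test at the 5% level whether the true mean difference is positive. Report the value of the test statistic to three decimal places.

1.095

H0: μ_d = 0; H1: μ_d > 0 (paired t-test on the differences, right-tailed).
t = d̄/(s_d/√n) = 9.271/(43.99/√27) = 1.095
df = n − 1 = 26
p-value = P(T ≥ 1.095) ≈ 0.142
Since p ≈ 0.142 > α = 0.05, fail to reject H0; the evidence is not statistically significant.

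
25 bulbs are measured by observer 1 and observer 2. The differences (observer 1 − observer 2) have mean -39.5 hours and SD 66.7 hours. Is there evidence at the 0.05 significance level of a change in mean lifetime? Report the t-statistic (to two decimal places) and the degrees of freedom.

H0: μ_d = 0; H1: μ_d ≠ 0 (paired t-test on the differences, two-sided).
t = d̄/(s_d/√n) = -39.5/(66.7/√25) = -2.96
df = n − 1 = 24
Two-sided p-value ≈ 0.007
Since p ≈ 0.007 < α = 0.05, reject H0; the data support H1.

t = -2.96, df = 24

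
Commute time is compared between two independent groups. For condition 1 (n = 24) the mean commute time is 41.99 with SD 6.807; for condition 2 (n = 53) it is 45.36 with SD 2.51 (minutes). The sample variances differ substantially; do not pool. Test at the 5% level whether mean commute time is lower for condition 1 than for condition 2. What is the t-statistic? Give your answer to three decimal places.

-2.354

Let group 1 = condition 1, group 2 = condition 2. H0: μ_1 = μ_2; H1: μ_1 < μ_2 (Welch's two-sample t-test, left-tailed).
t = (x̄_1 − x̄_2)/√(s_1²/n_1 + s_2²/n_2) = (41.99 − 45.36)/√(6.807²/24 + 2.51²/53) = -2.354
Welch–Satterthwaite df ≈ 25.88
p-value = P(T ≤ -2.354) ≈ 0.013
Since p ≈ 0.013 < α = 0.05, reject H0; the evidence is statistically significant.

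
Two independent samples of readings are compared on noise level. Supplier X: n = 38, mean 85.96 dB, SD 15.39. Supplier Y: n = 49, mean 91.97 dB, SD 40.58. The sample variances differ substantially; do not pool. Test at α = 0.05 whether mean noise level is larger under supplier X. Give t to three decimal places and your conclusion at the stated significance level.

t = -0.952; fail to reject H0

Let group 1 = supplier X, group 2 = supplier Y. H0: μ_1 = μ_2; H1: μ_1 > μ_2 (Welch's two-sample t-test, right-tailed).
t = (x̄_1 − x̄_2)/√(s_1²/n_1 + s_2²/n_2) = (85.96 − 91.97)/√(15.39²/38 + 40.58²/49) = -0.952
Welch–Satterthwaite df ≈ 64.57
p-value = P(T ≥ -0.952) ≈ 0.828
Since p ≈ 0.828 > α = 0.05, fail to reject H0; the evidence is not statistically significant.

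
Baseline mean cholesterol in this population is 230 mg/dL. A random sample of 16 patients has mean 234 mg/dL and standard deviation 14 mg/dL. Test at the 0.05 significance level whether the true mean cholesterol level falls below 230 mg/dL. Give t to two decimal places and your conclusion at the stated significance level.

H0: μ = 230; H1: μ < 230 (one-sample t-test, left-tailed).
t = (x̄ − μ₀)/(s/√n) = (234 − 230)/(14/√16) = 1.14
df = n − 1 = 15
p-value = P(T ≤ 1.14) ≈ 0.864
Since p ≈ 0.864 > α = 0.05, fail to reject H0; the data do not provide sufficient evidence against H0.

t = 1.14; fail to reject H0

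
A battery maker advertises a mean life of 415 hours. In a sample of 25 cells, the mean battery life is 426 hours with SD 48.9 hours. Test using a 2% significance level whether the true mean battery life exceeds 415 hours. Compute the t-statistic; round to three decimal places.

1.125

H0: μ = 415; H1: μ > 415 (one-sample t-test, right-tailed).
t = (x̄ − μ₀)/(s/√n) = (426 − 415)/(48.9/√25) = 1.125
df = n − 1 = 24
p-value = P(T ≥ 1.125) ≈ 0.1359
Since p ≈ 0.1359 > α = 0.02, fail to reject H0; the data do not provide sufficient evidence against H0.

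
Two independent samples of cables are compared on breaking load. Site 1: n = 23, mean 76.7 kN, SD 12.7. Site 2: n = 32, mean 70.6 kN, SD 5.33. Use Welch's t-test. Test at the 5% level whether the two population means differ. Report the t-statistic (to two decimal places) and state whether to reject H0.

t = 2.17; reject H0

Let group 1 = site 1, group 2 = site 2. H0: μ_1 = μ_2; H1: μ_1 ≠ μ_2 (Welch's two-sample t-test, two-sided).
t = (x̄_1 − x̄_2)/√(s_1²/n_1 + s_2²/n_2) = (76.7 − 70.6)/√(12.7²/23 + 5.33²/32) = 2.17
Welch–Satterthwaite df ≈ 27.61
Two-sided p-value ≈ 0.0388
Since p ≈ 0.0388 < α = 0.05, reject H0; the evidence is statistically significant.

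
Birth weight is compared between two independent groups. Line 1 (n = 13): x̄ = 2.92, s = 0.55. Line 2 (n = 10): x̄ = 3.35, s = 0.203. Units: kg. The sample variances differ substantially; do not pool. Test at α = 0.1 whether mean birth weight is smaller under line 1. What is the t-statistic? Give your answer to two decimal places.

Let group 1 = line 1, group 2 = line 2. H0: μ_1 = μ_2; H1: μ_1 < μ_2 (Welch's two-sample t-test, left-tailed).
t = (x̄_1 − x̄_2)/√(s_1²/n_1 + s_2²/n_2) = (2.92 − 3.35)/√(0.55²/13 + 0.203²/10) = -2.60
Welch–Satterthwaite df ≈ 15.96
p-value = P(T ≤ -2.60) ≈ 0.0097
Since p ≈ 0.0097 < α = 0.1, reject H0; the data support H1.

-2.60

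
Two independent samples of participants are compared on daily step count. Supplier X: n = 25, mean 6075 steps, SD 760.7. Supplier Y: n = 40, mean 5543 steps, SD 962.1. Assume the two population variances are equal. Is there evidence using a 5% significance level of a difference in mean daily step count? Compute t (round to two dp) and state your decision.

Let group 1 = supplier X, group 2 = supplier Y. H0: μ_1 = μ_2; H1: μ_1 ≠ μ_2 (two-sample pooled-variance t-test, two-sided).
s_p² = [(25−1)·760.7² + (40−1)·962.1²]/(25+40−2) = 793457
t = (6075 − 5543)/√[793457·(1/25 + 1/40)] = 2.34
df = n₁ + n₂ − 2 = 63
Two-sided p-value ≈ 0.0223
Since p ≈ 0.0223 < α = 0.05, reject H0; the evidence is statistically significant.

t = 2.34; reject H0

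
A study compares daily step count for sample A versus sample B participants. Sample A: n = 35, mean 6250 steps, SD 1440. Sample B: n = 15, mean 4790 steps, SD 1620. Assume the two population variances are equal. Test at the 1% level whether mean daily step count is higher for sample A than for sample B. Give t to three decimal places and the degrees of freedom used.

Let group 1 = sample A, group 2 = sample B. H0: μ_1 = μ_2; H1: μ_1 > μ_2 (two-sample pooled-variance t-test, right-tailed).
s_p² = [(35−1)·1440² + (15−1)·1620²]/(35+15−2) = 2234250
t = (6250 − 4790)/√[2234250·(1/35 + 1/15)] = 3.165
df = n₁ + n₂ − 2 = 48
p-value = P(T ≥ 3.165) ≈ 0.001
Since p ≈ 0.001 < α = 0.01, reject H0; the data support H1.

t = 3.165, df = 48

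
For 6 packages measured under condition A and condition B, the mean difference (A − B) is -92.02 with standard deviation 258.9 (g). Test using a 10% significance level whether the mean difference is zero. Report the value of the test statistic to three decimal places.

-0.871

H0: μ_d = 0; H1: μ_d ≠ 0 (paired t-test on the differences, two-sided).
t = d̄/(s_d/√n) = -92.02/(258.9/√6) = -0.871
df = n − 1 = 5
Two-sided p-value ≈ 0.424
Since p ≈ 0.424 > α = 0.1, fail to reject H0; the data do not provide sufficient evidence against H0.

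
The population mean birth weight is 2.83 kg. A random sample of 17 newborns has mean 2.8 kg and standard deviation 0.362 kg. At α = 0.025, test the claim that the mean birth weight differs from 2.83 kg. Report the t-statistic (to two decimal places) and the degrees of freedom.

H0: μ = 2.83; H1: μ ≠ 2.83 (one-sample t-test, two-sided).
t = (x̄ − μ₀)/(s/√n) = (2.8 − 2.83)/(0.362/√17) = -0.34
df = n − 1 = 16
Two-sided p-value ≈ 0.7370
Since p ≈ 0.7370 > α = 0.025, fail to reject H0; the data do not provide sufficient evidence against H0.

t = -0.34, df = 16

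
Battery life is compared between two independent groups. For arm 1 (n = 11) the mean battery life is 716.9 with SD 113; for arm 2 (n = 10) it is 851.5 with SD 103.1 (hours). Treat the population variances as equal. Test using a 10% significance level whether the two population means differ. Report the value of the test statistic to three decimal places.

Let group 1 = arm 1, group 2 = arm 2. H0: μ_1 = μ_2; H1: μ_1 ≠ μ_2 (two-sample pooled-variance t-test, two-sided).
s_p² = [(11−1)·113² + (10−1)·103.1²]/(11+10−2) = 11755.6
t = (716.9 − 851.5)/√[11755.6·(1/11 + 1/10)] = -2.841
df = n₁ + n₂ − 2 = 19
Two-sided p-value ≈ 0.010
Since p ≈ 0.010 < α = 0.1, reject H0; the evidence is statistically significant.

-2.841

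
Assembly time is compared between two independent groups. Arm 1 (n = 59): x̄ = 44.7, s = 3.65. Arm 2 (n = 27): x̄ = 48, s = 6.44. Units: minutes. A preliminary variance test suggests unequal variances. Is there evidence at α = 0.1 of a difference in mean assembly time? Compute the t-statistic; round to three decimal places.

-2.486

Let group 1 = arm 1, group 2 = arm 2. H0: μ_1 = μ_2; H1: μ_1 ≠ μ_2 (Welch's two-sample t-test, two-sided).
t = (x̄_1 − x̄_2)/√(s_1²/n_1 + s_2²/n_2) = (44.7 − 48)/√(3.65²/59 + 6.44²/27) = -2.486
Welch–Satterthwaite df ≈ 33.88
Two-sided p-value ≈ 0.018
Since p ≈ 0.018 < α = 0.1, reject H0; the evidence is statistically significant.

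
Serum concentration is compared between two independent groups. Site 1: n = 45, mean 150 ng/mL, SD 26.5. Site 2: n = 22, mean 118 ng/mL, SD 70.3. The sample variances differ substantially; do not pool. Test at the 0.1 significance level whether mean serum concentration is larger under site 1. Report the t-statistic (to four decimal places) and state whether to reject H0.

Let group 1 = site 1, group 2 = site 2. H0: μ_1 = μ_2; H1: μ_1 > μ_2 (Welch's two-sample t-test, right-tailed).
t = (x̄_1 − x̄_2)/√(s_1²/n_1 + s_2²/n_2) = (150 − 118)/√(26.5²/45 + 70.3²/22) = 2.0645
Welch–Satterthwaite df ≈ 23.96
p-value = P(T ≥ 2.0645) ≈ 0.025
Since p ≈ 0.025 < α = 0.1, reject H0; the data support H1.

t = 2.0645; reject H0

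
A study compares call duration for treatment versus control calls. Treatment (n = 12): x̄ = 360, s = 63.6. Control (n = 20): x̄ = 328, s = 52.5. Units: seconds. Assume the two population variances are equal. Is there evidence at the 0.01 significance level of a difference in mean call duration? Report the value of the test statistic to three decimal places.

Let group 1 = treatment, group 2 = control. H0: μ_1 = μ_2; H1: μ_1 ≠ μ_2 (two-sample pooled-variance t-test, two-sided).
s_p² = [(12−1)·63.6² + (20−1)·52.5²]/(12+20−2) = 3228.78
t = (360 − 328)/√[3228.78·(1/12 + 1/20)] = 1.542
df = n₁ + n₂ − 2 = 30
Two-sided p-value ≈ 0.133
Since p ≈ 0.133 > α = 0.01, fail to reject H0; the data do not provide sufficient evidence against H0.

1.542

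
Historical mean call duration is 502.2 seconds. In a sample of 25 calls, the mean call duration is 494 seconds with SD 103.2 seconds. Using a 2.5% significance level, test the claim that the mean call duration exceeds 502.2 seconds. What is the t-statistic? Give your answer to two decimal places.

H0: μ = 502.2; H1: μ > 502.2 (one-sample t-test, right-tailed).
t = (x̄ − μ₀)/(s/√n) = (494 − 502.2)/(103.2/√25) = -0.40
df = n − 1 = 24
p-value = P(T ≥ -0.40) ≈ 0.653
Since p ≈ 0.653 > α = 0.025, fail to reject H0; the data do not provide sufficient evidence against H0.

-0.40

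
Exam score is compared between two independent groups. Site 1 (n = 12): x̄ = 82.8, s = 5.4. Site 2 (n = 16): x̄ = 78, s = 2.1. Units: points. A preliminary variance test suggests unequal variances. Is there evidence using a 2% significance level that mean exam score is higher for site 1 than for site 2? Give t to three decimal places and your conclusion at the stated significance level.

Let group 1 = site 1, group 2 = site 2. H0: μ_1 = μ_2; H1: μ_1 > μ_2 (Welch's two-sample t-test, right-tailed).
t = (x̄_1 − x̄_2)/√(s_1²/n_1 + s_2²/n_2) = (82.8 − 78)/√(5.4²/12 + 2.1²/16) = 2.918
Welch–Satterthwaite df ≈ 13.51
p-value = P(T ≥ 2.918) ≈ 0.0058
Since p ≈ 0.0058 < α = 0.02, reject H0; the evidence is statistically significant.

t = 2.918; reject H0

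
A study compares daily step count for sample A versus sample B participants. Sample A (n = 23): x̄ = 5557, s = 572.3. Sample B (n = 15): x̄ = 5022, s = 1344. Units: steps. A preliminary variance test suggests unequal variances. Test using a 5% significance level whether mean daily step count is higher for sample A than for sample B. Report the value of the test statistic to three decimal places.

Let group 1 = sample A, group 2 = sample B. H0: μ_1 = μ_2; H1: μ_1 > μ_2 (Welch's two-sample t-test, right-tailed).
t = (x̄_1 − x̄_2)/√(s_1²/n_1 + s_2²/n_2) = (5557 − 5022)/√(572.3²/23 + 1344²/15) = 1.458
Welch–Satterthwaite df ≈ 17.35
p-value = P(T ≥ 1.458) ≈ 0.081
Since p ≈ 0.081 > α = 0.05, fail to reject H0; the data do not provide sufficient evidence against H0.

1.458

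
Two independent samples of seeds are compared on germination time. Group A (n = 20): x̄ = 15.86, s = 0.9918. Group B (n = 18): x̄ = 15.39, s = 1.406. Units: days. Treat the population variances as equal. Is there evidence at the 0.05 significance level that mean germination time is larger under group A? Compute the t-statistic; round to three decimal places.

1.200

Let group 1 = group A, group 2 = group B. H0: μ_1 = μ_2; H1: μ_1 > μ_2 (two-sample pooled-variance t-test, right-tailed).
s_p² = [(20−1)·0.9918² + (18−1)·1.406²]/(20+18−2) = 1.45266
t = (15.86 − 15.39)/√[1.45266·(1/20 + 1/18)] = 1.200
df = n₁ + n₂ − 2 = 36
p-value = P(T ≥ 1.200) ≈ 0.119
Since p ≈ 0.119 > α = 0.05, fail to reject H0; the evidence is not statistically significant.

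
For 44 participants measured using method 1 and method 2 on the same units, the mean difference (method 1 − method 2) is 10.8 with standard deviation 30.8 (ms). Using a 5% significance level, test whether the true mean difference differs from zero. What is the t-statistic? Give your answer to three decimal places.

2.326

H0: μ_d = 0; H1: μ_d ≠ 0 (paired t-test on the differences, two-sided).
t = d̄/(s_d/√n) = 10.8/(30.8/√44) = 2.326
df = n − 1 = 43
Two-sided p-value ≈ 0.0248
Since p ≈ 0.0248 < α = 0.05, reject H0; the data support H1.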